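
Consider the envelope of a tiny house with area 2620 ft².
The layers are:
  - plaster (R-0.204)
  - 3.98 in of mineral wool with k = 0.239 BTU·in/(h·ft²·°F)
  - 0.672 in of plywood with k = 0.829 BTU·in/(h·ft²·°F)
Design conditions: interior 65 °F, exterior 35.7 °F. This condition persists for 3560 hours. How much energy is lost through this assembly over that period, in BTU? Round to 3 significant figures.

3.98/0.239 = 16.65
0.672/0.829 = 0.8106
R_total = 0.204 + 16.65 + 0.8106 = 17.67 ft²·°F·h/BTU
Q = 2620 × (65 − 35.7) / 17.67 = 4345 BTU/h
E = 4345 × 3560 = 15470000 BTU

15500000 BTU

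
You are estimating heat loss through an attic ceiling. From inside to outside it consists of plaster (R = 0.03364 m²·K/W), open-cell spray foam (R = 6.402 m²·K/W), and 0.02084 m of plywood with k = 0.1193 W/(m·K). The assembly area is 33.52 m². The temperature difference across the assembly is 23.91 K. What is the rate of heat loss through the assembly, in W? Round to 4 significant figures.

121.2 W

0.02084/0.1193 = 0.17469
R_total = 0.03364 + 6.402 + 0.17469 = 6.6103 m²·K/W
Q = A·ΔT/R = 33.52 × 23.91 / 6.6103 = 121.24 W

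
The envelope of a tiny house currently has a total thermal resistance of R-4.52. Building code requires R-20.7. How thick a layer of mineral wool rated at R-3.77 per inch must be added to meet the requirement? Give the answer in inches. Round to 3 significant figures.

ΔR = 20.7 − 4.52 = 16.18 ft²·°F·h/BTU
L = ΔR / (R/in) = 16.18/3.77 = 4.292 in

4.29 in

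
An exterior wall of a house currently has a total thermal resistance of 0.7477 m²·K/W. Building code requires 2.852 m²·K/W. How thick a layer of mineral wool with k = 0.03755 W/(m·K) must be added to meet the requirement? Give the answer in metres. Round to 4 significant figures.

0.07902 m

ΔR = 2.852 − 0.7477 = 2.1043 m²·K/W
L = ΔR × k = 2.1043 × 0.03755 = 0.079016 m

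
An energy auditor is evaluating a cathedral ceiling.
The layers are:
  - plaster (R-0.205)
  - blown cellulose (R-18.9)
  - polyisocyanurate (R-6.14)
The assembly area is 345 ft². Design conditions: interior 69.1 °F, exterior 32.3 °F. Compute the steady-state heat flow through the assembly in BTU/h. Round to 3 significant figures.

R_total = 0.205 + 18.9 + 6.14 = 25.24 ft²·°F·h/BTU
Q = A·ΔT/R = 345 × (69.1 − 32.3) / 25.24 = 502.9 BTU/h

503 BTU/h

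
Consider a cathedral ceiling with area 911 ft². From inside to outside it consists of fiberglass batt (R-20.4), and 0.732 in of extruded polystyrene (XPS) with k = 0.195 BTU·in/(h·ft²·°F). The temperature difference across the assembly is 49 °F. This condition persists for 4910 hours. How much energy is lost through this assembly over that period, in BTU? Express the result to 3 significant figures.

9070000 BTU

0.732/0.195 = 3.754
R_total = 20.4 + 3.754 = 24.15 ft²·°F·h/BTU
Q = 911 × 49 / 24.15 = 1848 BTU/h
E = 1848 × 4910 = 9074000 BTU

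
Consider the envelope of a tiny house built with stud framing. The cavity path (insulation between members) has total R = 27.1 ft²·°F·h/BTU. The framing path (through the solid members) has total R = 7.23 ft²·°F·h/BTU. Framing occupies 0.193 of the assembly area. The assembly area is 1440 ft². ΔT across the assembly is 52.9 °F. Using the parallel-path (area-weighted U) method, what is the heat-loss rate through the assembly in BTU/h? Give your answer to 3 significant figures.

U_eff = 0.807/27.1 + 0.193/7.23 = 0.02978 + 0.02669 = 0.05647
R_eff = 1/U_eff = 17.71 ft²·°F·h/BTU
Q = 1440 × 52.9 / 17.71 = 4302 BTU/h

4300 BTU/h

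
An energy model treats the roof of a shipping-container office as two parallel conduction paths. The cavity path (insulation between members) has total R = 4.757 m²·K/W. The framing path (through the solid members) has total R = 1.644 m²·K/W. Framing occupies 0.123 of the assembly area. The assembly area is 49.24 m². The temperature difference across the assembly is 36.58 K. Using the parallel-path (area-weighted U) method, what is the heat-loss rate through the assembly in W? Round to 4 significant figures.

466.8 W

U_eff = 0.877/4.757 + 0.123/1.644 = 0.18436 + 0.074818 = 0.25918
R_eff = 1/U_eff = 3.8584 m²·K/W
Q = 49.24 × 36.58 / 3.8584 = 466.83 W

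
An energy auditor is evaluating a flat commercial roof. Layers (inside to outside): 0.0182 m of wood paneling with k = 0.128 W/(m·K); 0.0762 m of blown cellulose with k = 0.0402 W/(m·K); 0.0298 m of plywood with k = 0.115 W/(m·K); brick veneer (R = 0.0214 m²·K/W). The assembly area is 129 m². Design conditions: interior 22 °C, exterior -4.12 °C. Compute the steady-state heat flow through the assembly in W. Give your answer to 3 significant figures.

0.0182/0.128 = 0.1422
0.0762/0.0402 = 1.896
0.0298/0.115 = 0.2591
R_total = 0.1422 + 1.896 + 0.2591 + 0.0214 = 2.318 m²·K/W
Q = A·ΔT/R = 129 × (22 − (-4.12)) / 2.318 = 1453 W

1450 W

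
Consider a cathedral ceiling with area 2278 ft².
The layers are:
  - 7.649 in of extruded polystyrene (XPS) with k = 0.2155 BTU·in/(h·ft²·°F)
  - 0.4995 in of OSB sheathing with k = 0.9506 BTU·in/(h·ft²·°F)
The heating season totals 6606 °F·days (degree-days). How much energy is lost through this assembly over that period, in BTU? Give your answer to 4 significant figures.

7.649/0.2155 = 35.494
0.4995/0.9506 = 0.52546
R_total = 35.494 + 0.52546 = 36.02 ft²·°F·h/BTU
E = A × HDD × 24 / R = 2278 × 6606 × 24 / 36.02 = 10027000 BTU

10030000 BTU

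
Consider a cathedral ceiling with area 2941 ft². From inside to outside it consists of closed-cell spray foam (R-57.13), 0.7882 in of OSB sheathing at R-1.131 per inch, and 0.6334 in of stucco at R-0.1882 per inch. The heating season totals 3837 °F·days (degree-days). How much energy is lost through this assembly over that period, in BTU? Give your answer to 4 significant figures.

0.7882 × 1.131 = 0.89145
0.6334 × 0.1882 = 0.11921
R_total = 57.13 + 0.89145 + 0.11921 = 58.141 ft²·°F·h/BTU
E = A × HDD × 24 / R = 2941 × 3837 × 24 / 58.141 = 4658200 BTU

4658000 BTU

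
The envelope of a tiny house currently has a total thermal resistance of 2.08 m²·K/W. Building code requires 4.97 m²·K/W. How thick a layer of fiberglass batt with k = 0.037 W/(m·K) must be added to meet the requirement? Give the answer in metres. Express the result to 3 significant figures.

ΔR = 4.97 − 2.08 = 2.89 m²·K/W
L = ΔR × k = 2.89 × 0.037 = 0.1069 m

0.107 m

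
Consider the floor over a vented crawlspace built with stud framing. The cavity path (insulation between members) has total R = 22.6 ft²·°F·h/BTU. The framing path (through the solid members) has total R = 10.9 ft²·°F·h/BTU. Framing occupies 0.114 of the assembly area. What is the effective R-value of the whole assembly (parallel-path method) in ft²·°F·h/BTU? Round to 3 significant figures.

20.1 ft²·°F·h/BTU

U_eff = 0.886/22.6 + 0.114/10.9 = 0.0392 + 0.01046 = 0.04966
R_eff = 1/U_eff = 20.14 ft²·°F·h/BTU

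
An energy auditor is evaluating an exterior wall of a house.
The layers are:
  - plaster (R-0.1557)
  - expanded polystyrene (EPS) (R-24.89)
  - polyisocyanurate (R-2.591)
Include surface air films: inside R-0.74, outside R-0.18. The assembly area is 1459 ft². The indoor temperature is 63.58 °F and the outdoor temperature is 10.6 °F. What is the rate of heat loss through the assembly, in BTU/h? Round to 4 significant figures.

R_total = 0.74 + 0.1557 + 24.89 + 2.591 + 0.18 = 28.557 ft²·°F·h/BTU
Q = A·ΔT/R = 1459 × (63.58 − 10.6) / 28.557 = 2706.8 BTU/h

2707 BTU/h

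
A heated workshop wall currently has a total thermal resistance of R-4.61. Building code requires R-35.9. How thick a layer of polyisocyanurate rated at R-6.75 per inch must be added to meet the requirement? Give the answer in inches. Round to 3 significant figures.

4.64 in

ΔR = 35.9 − 4.61 = 31.29 ft²·°F·h/BTU
L = ΔR / (R/in) = 31.29/6.75 = 4.636 in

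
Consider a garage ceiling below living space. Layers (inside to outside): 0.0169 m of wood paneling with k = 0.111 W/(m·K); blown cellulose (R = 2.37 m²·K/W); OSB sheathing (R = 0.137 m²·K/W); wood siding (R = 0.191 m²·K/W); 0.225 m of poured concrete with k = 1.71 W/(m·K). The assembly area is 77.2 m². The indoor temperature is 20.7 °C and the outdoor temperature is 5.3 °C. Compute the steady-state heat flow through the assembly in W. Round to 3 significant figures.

0.0169/0.111 = 0.1523
0.225/1.71 = 0.1316
R_total = 0.1523 + 2.37 + 0.137 + 0.191 + 0.1316 = 2.982 m²·K/W
Q = A·ΔT/R = 77.2 × (20.7 − 5.3) / 2.982 = 398.7 W

399 W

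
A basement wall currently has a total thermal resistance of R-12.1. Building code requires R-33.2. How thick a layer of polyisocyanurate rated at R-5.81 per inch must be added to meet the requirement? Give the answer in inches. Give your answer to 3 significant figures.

ΔR = 33.2 − 12.1 = 21.1 ft²·°F·h/BTU
L = ΔR / (R/in) = 21.1/5.81 = 3.632 in

3.63 in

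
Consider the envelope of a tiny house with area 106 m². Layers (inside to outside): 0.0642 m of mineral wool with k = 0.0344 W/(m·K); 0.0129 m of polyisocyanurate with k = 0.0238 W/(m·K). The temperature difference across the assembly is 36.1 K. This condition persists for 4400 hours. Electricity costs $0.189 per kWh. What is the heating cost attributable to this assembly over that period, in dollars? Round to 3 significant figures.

1320 dollars

0.0642/0.0344 = 1.866
0.0129/0.0238 = 0.542
R_total = 1.866 + 0.542 = 2.408 m²·K/W
Q = 106 × 36.1 / 2.408 = 1589 W
E = 1589 W × 4400 h / 1000 = 6991 kWh
Cost = 6991 × 0.189 = $1321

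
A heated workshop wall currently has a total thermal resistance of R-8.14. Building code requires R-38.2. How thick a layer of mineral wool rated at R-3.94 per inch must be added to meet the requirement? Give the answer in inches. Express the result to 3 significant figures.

7.63 in

ΔR = 38.2 − 8.14 = 30.06 ft²·°F·h/BTU
L = ΔR / (R/in) = 30.06/3.94 = 7.629 in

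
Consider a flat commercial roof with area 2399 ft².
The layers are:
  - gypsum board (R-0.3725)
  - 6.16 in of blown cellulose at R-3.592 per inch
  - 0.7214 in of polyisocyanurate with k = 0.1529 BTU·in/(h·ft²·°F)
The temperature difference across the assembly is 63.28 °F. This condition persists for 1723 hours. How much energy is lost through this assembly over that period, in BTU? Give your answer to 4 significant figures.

9610000 BTU

6.16 × 3.592 = 22.127
0.7214/0.1529 = 4.7181
R_total = 0.3725 + 22.127 + 4.7181 = 27.217 ft²·°F·h/BTU
Q = 2399 × 63.28 / 27.217 = 5577.6 BTU/h
E = 5577.6 × 1723 = 9610300 BTU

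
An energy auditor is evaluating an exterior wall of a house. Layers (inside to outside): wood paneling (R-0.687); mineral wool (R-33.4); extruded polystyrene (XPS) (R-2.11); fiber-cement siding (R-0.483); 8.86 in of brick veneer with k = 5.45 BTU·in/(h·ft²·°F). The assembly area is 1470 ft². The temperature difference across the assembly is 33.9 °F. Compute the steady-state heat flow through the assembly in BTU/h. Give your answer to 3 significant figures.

8.86/5.45 = 1.626
R_total = 0.687 + 33.4 + 2.11 + 0.483 + 1.626 = 38.31 ft²·°F·h/BTU
Q = A·ΔT/R = 1470 × 33.9 / 38.31 = 1301 BTU/h

1300 BTU/h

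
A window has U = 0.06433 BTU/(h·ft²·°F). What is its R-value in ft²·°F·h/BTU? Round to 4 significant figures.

R = 1/U = 1/0.06433 = 15.545

15.54 ft²·°F·h/BTU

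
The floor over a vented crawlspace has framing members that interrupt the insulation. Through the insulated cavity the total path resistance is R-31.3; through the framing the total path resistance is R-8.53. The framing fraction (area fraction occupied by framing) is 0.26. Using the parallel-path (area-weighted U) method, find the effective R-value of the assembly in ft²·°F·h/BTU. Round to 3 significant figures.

U_eff = 0.74/31.3 + 0.26/8.53 = 0.02364 + 0.03048 = 0.05412
R_eff = 1/U_eff = 18.48 ft²·°F·h/BTU

18.5 ft²·°F·h/BTU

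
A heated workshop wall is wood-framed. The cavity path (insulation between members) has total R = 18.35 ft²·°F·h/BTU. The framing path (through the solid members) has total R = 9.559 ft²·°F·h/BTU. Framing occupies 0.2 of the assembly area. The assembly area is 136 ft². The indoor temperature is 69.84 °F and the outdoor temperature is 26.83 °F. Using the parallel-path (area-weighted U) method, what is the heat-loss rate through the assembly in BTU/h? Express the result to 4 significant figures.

U_eff = 0.8/18.35 + 0.2/9.559 = 0.043597 + 0.020923 = 0.064519
R_eff = 1/U_eff = 15.499 ft²·°F·h/BTU
Q = 136 × (69.84 − 26.83) / 15.499 = 377.4 BTU/h

377.4 BTU/h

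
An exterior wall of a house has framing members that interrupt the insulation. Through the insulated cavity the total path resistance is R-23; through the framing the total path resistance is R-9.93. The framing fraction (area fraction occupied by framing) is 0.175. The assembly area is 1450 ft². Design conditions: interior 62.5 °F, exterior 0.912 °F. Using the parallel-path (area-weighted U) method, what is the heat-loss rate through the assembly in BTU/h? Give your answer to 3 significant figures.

4780 BTU/h

U_eff = 0.825/23 + 0.175/9.93 = 0.03587 + 0.01762 = 0.05349
R_eff = 1/U_eff = 18.69 ft²·°F·h/BTU
Q = 1450 × (62.5 − 0.912) / 18.69 = 4777 BTU/h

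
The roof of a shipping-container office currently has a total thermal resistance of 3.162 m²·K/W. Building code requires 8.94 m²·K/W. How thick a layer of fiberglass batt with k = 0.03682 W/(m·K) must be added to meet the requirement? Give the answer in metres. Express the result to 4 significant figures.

0.2127 m

ΔR = 8.94 − 3.162 = 5.778 m²·K/W
L = ΔR × k = 5.778 × 0.03682 = 0.21275 m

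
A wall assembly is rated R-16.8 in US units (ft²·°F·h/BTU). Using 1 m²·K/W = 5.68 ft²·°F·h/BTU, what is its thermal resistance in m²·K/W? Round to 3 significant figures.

2.96 m²·K/W

R_SI = 16.8/5.68 = 2.958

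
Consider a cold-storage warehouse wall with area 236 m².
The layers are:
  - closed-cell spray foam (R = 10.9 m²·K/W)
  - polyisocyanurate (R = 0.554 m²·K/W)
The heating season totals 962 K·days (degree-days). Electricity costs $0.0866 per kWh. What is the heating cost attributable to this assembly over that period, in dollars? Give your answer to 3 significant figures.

41.2 dollars

R_total = 10.9 + 0.554 = 11.45 m²·K/W
E = A × HDD × 24 / R / 1000 = 236 × 962 × 24 / 11.45 / 1000 = 475.7 kWh
Cost = 475.7 × 0.0866 = $41.2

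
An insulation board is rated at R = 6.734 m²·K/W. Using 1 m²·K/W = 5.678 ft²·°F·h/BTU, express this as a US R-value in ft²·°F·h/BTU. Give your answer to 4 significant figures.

R_US = 6.734 × 5.678 = 38.236

38.24 ft²·°F·h/BTU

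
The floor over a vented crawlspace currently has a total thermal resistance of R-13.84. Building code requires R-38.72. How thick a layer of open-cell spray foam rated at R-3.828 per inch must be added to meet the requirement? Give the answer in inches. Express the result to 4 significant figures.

6.499 in

ΔR = 38.72 − 13.84 = 24.88 ft²·°F·h/BTU
L = ΔR / (R/in) = 24.88/3.828 = 6.4995 in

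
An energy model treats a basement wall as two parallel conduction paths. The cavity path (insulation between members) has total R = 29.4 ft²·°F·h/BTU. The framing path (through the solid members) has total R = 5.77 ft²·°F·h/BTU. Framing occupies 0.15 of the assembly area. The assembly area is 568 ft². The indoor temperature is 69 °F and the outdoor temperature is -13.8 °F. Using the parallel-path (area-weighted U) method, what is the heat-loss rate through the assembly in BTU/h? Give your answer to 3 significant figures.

2580 BTU/h

U_eff = 0.85/29.4 + 0.15/5.77 = 0.02891 + 0.026 = 0.05491
R_eff = 1/U_eff = 18.21 ft²·°F·h/BTU
Q = 568 × (69 − (-13.8)) / 18.21 = 2582 BTU/h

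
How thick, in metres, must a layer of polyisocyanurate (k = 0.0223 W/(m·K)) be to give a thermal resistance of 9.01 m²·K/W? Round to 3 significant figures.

L = R·k = 9.01 × 0.0223 = 0.2009 m

0.201 m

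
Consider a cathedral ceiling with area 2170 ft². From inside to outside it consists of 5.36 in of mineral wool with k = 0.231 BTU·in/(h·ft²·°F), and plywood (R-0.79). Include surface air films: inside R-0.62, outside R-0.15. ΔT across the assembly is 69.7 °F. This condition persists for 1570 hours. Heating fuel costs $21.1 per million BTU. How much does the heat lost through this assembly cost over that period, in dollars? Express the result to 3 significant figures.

202 dollars

5.36/0.231 = 23.2
R_total = 0.62 + 23.2 + 0.79 + 0.15 = 24.76 ft²·°F·h/BTU
Q = 2170 × 69.7 / 24.76 = 6108 BTU/h
E = 6108 × 1570 = 9589000 BTU
Cost = 9589000/10⁶ × 21.1 = $202.3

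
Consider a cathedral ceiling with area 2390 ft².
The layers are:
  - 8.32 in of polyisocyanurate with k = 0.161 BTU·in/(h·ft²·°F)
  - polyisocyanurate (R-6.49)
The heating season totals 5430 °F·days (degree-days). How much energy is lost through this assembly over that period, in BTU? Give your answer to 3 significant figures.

5350000 BTU

8.32/0.161 = 51.68
R_total = 51.68 + 6.49 = 58.17 ft²·°F·h/BTU
E = A × HDD × 24 / R = 2390 × 5430 × 24 / 58.17 = 5355000 BTU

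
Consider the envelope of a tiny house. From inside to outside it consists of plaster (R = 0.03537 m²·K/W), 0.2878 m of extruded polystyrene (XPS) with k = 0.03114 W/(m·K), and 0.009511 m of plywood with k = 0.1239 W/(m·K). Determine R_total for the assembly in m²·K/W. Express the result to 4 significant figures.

0.2878/0.03114 = 9.2421
0.009511/0.1239 = 0.076764
R_total = 0.03537 + 9.2421 + 0.076764 = 9.3543 m²·K/W

9.354 m²·K/W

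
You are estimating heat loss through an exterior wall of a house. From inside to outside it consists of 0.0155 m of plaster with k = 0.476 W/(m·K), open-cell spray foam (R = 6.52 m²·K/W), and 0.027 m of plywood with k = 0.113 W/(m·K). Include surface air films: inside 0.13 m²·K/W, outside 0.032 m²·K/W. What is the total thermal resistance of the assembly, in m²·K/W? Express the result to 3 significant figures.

6.95 m²·K/W

0.0155/0.476 = 0.03256
0.027/0.113 = 0.2389
R_total = 0.13 + 0.03256 + 6.52 + 0.2389 + 0.032 = 6.954 m²·K/W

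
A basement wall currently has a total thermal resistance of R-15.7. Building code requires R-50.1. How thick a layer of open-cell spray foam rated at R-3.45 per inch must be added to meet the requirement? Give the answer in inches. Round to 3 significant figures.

ΔR = 50.1 − 15.7 = 34.4 ft²·°F·h/BTU
L = ΔR / (R/in) = 34.4/3.45 = 9.971 in

9.97 in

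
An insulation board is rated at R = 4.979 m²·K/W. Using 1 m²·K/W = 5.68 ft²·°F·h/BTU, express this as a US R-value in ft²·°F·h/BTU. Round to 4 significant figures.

28.28 ft²·°F·h/BTU

R_US = 4.979 × 5.68 = 28.281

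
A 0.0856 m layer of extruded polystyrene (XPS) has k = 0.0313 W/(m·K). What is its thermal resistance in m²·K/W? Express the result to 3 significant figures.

2.73 m²·K/W

R = L/k = 0.0856/0.0313 = 2.735 m²·K/W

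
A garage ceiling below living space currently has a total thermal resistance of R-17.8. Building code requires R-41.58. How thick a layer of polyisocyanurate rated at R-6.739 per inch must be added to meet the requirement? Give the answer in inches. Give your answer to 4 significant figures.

3.529 in

ΔR = 41.58 − 17.8 = 23.78 ft²·°F·h/BTU
L = ΔR / (R/in) = 23.78/6.739 = 3.5287 in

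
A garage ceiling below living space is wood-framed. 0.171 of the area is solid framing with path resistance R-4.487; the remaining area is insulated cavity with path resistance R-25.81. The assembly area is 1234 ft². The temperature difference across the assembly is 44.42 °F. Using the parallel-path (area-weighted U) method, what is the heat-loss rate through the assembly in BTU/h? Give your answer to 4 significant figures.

U_eff = 0.829/25.81 + 0.171/4.487 = 0.032119 + 0.03811 = 0.070229
R_eff = 1/U_eff = 14.239 ft²·°F·h/BTU
Q = 1234 × 44.42 / 14.239 = 3849.6 BTU/h

3850 BTU/h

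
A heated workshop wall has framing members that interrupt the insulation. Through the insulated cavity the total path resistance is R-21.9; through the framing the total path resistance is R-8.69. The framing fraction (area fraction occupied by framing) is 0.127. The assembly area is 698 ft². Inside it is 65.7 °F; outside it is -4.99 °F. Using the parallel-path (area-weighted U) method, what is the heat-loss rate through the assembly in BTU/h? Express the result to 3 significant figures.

U_eff = 0.873/21.9 + 0.127/8.69 = 0.03986 + 0.01461 = 0.05448
R_eff = 1/U_eff = 18.36 ft²·°F·h/BTU
Q = 698 × (65.7 − (-4.99)) / 18.36 = 2688 BTU/h

2690 BTU/h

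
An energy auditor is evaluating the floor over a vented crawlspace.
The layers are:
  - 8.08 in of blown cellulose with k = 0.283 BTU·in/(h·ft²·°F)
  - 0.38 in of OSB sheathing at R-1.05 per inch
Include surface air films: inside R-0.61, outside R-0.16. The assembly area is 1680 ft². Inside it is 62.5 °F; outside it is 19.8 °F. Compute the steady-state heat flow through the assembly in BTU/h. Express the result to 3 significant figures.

2410 BTU/h

8.08/0.283 = 28.55
0.38 × 1.05 = 0.399
R_total = 0.61 + 28.55 + 0.399 + 0.16 = 29.72 ft²·°F·h/BTU
Q = A·ΔT/R = 1680 × (62.5 − 19.8) / 29.72 = 2414 BTU/h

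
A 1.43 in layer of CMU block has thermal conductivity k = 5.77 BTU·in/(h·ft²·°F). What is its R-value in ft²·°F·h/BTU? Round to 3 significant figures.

0.248 ft²·°F·h/BTU

R = L/k = 1.43/5.77 = 0.2478 ft²·°F·h/BTU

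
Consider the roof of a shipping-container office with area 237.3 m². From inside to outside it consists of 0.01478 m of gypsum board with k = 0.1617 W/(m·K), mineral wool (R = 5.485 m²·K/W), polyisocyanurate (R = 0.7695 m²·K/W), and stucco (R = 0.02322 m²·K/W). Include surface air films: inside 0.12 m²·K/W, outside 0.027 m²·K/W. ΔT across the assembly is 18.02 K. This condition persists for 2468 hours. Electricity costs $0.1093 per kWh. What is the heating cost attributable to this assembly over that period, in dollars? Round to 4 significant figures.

177.0 dollars

0.01478/0.1617 = 0.091404
R_total = 0.12 + 0.091404 + 5.485 + 0.7695 + 0.02322 + 0.027 = 6.5161 m²·K/W
Q = 237.3 × 18.02 / 6.5161 = 656.24 W
E = 656.24 W × 2468 h / 1000 = 1619.6 kWh
Cost = 1619.6 × 0.1093 = $177.02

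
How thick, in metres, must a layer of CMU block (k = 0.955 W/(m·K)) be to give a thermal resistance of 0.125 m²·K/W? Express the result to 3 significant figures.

L = R·k = 0.125 × 0.955 = 0.1194 m

0.119 m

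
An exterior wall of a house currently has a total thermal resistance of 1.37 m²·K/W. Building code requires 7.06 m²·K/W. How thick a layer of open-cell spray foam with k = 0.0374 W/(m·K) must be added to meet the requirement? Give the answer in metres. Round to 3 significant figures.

0.213 m

ΔR = 7.06 − 1.37 = 5.69 m²·K/W
L = ΔR × k = 5.69 × 0.0374 = 0.2128 m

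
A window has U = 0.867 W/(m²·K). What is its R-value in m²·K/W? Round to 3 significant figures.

R = 1/U = 1/0.867 = 1.153

1.15 m²·K/W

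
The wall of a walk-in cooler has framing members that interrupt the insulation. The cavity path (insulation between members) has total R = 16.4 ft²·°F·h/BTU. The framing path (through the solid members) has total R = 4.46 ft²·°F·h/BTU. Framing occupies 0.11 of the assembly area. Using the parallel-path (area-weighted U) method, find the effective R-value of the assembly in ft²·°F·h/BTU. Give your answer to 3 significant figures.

12.7 ft²·°F·h/BTU

U_eff = 0.89/16.4 + 0.11/4.46 = 0.05427 + 0.02466 = 0.07893
R_eff = 1/U_eff = 12.67 ft²·°F·h/BTU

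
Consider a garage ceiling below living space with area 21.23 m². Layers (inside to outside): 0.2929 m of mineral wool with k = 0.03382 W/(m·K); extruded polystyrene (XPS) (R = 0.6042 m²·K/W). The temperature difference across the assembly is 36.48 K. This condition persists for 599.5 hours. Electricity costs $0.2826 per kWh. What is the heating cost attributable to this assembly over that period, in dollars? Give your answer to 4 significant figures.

0.2929/0.03382 = 8.6606
R_total = 8.6606 + 0.6042 = 9.2648 m²·K/W
Q = 21.23 × 36.48 / 9.2648 = 83.593 W
E = 83.593 W × 599.5 h / 1000 = 50.114 kWh
Cost = 50.114 × 0.2826 = $14.162

14.16 dollars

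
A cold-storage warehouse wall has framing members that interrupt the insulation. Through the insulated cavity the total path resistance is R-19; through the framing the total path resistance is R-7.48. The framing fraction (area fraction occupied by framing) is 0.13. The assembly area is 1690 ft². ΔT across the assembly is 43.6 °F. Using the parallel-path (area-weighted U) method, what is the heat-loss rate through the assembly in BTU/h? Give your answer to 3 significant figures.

4650 BTU/h

U_eff = 0.87/19 + 0.13/7.48 = 0.04579 + 0.01738 = 0.06317
R_eff = 1/U_eff = 15.83 ft²·°F·h/BTU
Q = 1690 × 43.6 / 15.83 = 4655 BTU/h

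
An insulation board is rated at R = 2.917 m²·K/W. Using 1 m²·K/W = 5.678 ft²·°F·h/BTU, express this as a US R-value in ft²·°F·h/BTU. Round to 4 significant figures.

16.56 ft²·°F·h/BTU

R_US = 2.917 × 5.678 = 16.563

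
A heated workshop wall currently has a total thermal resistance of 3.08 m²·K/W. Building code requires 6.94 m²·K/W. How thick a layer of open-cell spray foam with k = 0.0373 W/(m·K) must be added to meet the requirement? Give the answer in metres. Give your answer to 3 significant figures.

0.144 m

ΔR = 6.94 − 3.08 = 3.86 m²·K/W
L = ΔR × k = 3.86 × 0.0373 = 0.144 m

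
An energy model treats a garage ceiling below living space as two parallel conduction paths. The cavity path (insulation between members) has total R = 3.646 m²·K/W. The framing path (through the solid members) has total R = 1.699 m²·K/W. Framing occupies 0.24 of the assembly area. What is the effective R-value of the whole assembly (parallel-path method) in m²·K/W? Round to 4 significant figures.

U_eff = 0.76/3.646 + 0.24/1.699 = 0.20845 + 0.14126 = 0.34971
R_eff = 1/U_eff = 2.8595 m²·K/W

2.860 m²·K/W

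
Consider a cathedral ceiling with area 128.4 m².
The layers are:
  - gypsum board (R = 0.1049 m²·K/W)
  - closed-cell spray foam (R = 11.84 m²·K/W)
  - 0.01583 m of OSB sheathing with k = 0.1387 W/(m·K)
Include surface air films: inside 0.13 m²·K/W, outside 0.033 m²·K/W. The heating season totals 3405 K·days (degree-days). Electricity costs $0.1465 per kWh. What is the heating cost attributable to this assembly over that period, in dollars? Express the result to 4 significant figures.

125.8 dollars

0.01583/0.1387 = 0.11413
R_total = 0.13 + 0.1049 + 11.84 + 0.11413 + 0.033 = 12.222 m²·K/W
E = A × HDD × 24 / R / 1000 = 128.4 × 3405 × 24 / 12.222 / 1000 = 858.52 kWh
Cost = 858.52 × 0.1465 = $125.77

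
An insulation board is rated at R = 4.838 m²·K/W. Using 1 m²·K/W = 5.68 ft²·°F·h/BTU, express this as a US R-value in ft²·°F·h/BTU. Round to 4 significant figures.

27.48 ft²·°F·h/BTU

R_US = 4.838 × 5.68 = 27.48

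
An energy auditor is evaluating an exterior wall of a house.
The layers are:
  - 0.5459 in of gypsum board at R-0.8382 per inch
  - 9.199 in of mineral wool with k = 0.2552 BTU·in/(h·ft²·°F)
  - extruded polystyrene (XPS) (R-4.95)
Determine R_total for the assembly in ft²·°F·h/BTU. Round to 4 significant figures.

0.5459 × 0.8382 = 0.45757
9.199/0.2552 = 36.046
R_total = 0.45757 + 36.046 + 4.95 = 41.454 ft²·°F·h/BTU

41.45 ft²·°F·h/BTU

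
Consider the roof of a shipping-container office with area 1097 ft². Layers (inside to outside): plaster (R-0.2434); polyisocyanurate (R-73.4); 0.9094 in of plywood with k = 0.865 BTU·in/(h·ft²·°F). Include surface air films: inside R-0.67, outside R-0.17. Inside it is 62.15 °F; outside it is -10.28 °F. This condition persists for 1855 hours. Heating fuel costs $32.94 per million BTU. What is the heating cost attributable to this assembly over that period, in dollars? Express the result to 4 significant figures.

0.9094/0.865 = 1.0513
R_total = 0.67 + 0.2434 + 73.4 + 1.0513 + 0.17 = 75.535 ft²·°F·h/BTU
Q = 1097 × (62.15 − (-10.28)) / 75.535 = 1051.9 BTU/h
E = 1051.9 × 1855 = 1951300 BTU
Cost = 1951300/10⁶ × 32.94 = $64.276

64.28 dollars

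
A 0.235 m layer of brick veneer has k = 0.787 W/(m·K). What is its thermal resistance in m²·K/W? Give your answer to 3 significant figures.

0.299 m²·K/W

R = L/k = 0.235/0.787 = 0.2986 m²·K/W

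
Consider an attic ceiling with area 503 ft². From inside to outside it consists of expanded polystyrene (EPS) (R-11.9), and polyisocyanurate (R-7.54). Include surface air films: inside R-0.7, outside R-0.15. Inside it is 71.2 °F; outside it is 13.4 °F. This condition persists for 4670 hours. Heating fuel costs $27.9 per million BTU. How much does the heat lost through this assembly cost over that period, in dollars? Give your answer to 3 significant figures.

R_total = 0.7 + 11.9 + 7.54 + 0.15 = 20.29 ft²·°F·h/BTU
Q = 503 × (71.2 − 13.4) / 20.29 = 1433 BTU/h
E = 1433 × 4670 = 6692000 BTU
Cost = 6692000/10⁶ × 27.9 = $186.7

187 dollars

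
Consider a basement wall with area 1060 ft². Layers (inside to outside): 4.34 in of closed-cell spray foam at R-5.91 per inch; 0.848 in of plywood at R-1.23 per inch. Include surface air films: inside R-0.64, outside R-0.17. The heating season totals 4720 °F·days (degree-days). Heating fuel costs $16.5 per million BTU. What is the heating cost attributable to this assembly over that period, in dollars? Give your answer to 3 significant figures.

72.0 dollars

4.34 × 5.91 = 25.65
0.848 × 1.23 = 1.043
R_total = 0.64 + 25.65 + 1.043 + 0.17 = 27.5 ft²·°F·h/BTU
E = A × HDD × 24 / R = 1060 × 4720 × 24 / 27.5 = 4366000 BTU
Cost = 4366000/10⁶ × 16.5 = $72.04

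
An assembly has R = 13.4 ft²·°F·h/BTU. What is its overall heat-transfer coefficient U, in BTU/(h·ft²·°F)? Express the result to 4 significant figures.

U = 1/R = 1/13.4 = 0.074627

0.07463 BTU/(h·ft²·°F)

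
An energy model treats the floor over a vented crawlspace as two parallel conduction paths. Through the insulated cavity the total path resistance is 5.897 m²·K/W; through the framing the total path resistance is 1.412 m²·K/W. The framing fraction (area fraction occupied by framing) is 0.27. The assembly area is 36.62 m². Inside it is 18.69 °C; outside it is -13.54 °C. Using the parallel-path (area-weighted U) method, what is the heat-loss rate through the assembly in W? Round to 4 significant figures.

U_eff = 0.73/5.897 + 0.27/1.412 = 0.12379 + 0.19122 = 0.31501
R_eff = 1/U_eff = 3.1745 m²·K/W
Q = 36.62 × (18.69 − (-13.54)) / 3.1745 = 371.79 W

371.8 W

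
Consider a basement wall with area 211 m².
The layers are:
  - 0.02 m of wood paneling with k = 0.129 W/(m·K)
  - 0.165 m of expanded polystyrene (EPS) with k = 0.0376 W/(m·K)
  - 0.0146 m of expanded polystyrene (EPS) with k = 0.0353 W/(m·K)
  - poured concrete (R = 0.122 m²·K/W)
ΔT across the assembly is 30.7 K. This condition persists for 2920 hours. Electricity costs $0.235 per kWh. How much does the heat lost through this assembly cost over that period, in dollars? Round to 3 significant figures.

875 dollars

0.02/0.129 = 0.155
0.165/0.0376 = 4.388
0.0146/0.0353 = 0.4136
R_total = 0.155 + 4.388 + 0.4136 + 0.122 = 5.079 m²·K/W
Q = 211 × 30.7 / 5.079 = 1275 W
E = 1275 W × 2920 h / 1000 = 3724 kWh
Cost = 3724 × 0.235 = $875.2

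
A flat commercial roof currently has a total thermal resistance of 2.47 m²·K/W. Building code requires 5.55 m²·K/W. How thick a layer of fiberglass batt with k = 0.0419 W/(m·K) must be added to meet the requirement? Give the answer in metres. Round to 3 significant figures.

0.129 m

ΔR = 5.55 − 2.47 = 3.08 m²·K/W
L = ΔR × k = 3.08 × 0.0419 = 0.1291 m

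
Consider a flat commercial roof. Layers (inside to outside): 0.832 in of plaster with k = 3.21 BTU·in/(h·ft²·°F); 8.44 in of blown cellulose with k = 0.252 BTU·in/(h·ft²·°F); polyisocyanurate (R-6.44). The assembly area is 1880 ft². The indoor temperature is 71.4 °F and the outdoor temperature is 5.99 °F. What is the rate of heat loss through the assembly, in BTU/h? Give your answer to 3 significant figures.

3060 BTU/h

0.832/3.21 = 0.2592
8.44/0.252 = 33.49
R_total = 0.2592 + 33.49 + 6.44 = 40.19 ft²·°F·h/BTU
Q = A·ΔT/R = 1880 × (71.4 − 5.99) / 40.19 = 3060 BTU/h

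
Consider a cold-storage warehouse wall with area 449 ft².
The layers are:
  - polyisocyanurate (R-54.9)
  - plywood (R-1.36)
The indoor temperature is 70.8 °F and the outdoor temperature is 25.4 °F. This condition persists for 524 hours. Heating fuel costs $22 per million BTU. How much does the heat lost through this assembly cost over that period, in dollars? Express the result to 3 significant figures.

R_total = 54.9 + 1.36 = 56.26 ft²·°F·h/BTU
Q = 449 × (70.8 − 25.4) / 56.26 = 362.3 BTU/h
E = 362.3 × 524 = 189900 BTU
Cost = 189900/10⁶ × 22 = $4.177

4.18 dollars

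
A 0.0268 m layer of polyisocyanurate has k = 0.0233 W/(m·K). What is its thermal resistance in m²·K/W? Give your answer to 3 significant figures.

R = L/k = 0.0268/0.0233 = 1.15 m²·K/W

1.15 m²·K/W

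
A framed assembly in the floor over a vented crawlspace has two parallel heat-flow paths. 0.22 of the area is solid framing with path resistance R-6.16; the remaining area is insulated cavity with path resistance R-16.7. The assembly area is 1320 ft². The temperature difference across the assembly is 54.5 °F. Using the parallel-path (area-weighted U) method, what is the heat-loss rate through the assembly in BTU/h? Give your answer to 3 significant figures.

U_eff = 0.78/16.7 + 0.22/6.16 = 0.04671 + 0.03571 = 0.08242
R_eff = 1/U_eff = 12.13 ft²·°F·h/BTU
Q = 1320 × 54.5 / 12.13 = 5929 BTU/h

5930 BTU/h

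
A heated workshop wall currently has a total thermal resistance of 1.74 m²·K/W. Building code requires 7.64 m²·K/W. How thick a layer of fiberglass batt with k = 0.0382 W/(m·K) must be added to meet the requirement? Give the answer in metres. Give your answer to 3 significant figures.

0.225 m

ΔR = 7.64 − 1.74 = 5.9 m²·K/W
L = ΔR × k = 5.9 × 0.0382 = 0.2254 m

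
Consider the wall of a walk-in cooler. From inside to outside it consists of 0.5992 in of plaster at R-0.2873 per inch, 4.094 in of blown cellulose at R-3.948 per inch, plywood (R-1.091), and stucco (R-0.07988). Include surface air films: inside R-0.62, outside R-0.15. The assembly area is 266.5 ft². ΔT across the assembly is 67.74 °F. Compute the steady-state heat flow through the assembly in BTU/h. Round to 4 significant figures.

0.5992 × 0.2873 = 0.17215
4.094 × 3.948 = 16.163
R_total = 0.62 + 0.17215 + 16.163 + 1.091 + 0.07988 + 0.15 = 18.276 ft²·°F·h/BTU
Q = A·ΔT/R = 266.5 × 67.74 / 18.276 = 987.77 BTU/h

987.8 BTU/h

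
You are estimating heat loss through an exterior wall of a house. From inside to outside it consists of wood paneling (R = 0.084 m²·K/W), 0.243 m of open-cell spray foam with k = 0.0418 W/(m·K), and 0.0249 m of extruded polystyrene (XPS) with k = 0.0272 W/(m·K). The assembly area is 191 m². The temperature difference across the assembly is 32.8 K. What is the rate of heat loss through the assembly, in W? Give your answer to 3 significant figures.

920 W

0.243/0.0418 = 5.813
0.0249/0.0272 = 0.9154
R_total = 0.084 + 5.813 + 0.9154 = 6.813 m²·K/W
Q = A·ΔT/R = 191 × 32.8 / 6.813 = 919.6 W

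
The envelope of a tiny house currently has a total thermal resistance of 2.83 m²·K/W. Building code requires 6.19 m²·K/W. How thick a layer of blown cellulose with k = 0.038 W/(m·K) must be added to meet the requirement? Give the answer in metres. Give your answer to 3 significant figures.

ΔR = 6.19 − 2.83 = 3.36 m²·K/W
L = ΔR × k = 3.36 × 0.038 = 0.1277 m

0.128 m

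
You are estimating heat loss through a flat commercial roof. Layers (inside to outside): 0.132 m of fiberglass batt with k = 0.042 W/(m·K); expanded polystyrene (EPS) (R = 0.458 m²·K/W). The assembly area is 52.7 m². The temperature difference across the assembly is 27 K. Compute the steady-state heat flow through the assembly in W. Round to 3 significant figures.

395 W

0.132/0.042 = 3.143
R_total = 3.143 + 0.458 = 3.601 m²·K/W
Q = A·ΔT/R = 52.7 × 27 / 3.601 = 395.2 W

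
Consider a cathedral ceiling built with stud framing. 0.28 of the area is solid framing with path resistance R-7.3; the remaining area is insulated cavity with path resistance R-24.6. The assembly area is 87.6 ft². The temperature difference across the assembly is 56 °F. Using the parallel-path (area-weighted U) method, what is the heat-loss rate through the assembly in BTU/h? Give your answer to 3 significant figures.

332 BTU/h

U_eff = 0.72/24.6 + 0.28/7.3 = 0.02927 + 0.03836 = 0.06762
R_eff = 1/U_eff = 14.79 ft²·°F·h/BTU
Q = 87.6 × 56 / 14.79 = 331.7 BTU/h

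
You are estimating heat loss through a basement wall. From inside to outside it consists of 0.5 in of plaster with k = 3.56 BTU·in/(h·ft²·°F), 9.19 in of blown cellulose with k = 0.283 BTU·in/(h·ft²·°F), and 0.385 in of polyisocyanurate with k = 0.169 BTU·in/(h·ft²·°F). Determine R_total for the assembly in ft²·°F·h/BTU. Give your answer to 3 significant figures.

34.9 ft²·°F·h/BTU

0.5/3.56 = 0.1404
9.19/0.283 = 32.47
0.385/0.169 = 2.278
R_total = 0.1404 + 32.47 + 2.278 = 34.89 ft²·°F·h/BTU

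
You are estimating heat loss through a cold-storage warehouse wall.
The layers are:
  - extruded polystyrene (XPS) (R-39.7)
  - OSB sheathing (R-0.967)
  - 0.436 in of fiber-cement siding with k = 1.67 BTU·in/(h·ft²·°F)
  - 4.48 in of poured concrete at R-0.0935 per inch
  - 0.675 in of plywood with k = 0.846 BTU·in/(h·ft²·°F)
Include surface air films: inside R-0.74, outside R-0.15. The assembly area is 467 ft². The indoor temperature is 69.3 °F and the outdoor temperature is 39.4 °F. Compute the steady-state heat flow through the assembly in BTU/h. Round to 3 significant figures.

324 BTU/h

0.436/1.67 = 0.2611
4.48 × 0.0935 = 0.4189
0.675/0.846 = 0.7979
R_total = 0.74 + 39.7 + 0.967 + 0.2611 + 0.4189 + 0.7979 + 0.15 = 43.03 ft²·°F·h/BTU
Q = A·ΔT/R = 467 × (69.3 − 39.4) / 43.03 = 324.5 BTU/h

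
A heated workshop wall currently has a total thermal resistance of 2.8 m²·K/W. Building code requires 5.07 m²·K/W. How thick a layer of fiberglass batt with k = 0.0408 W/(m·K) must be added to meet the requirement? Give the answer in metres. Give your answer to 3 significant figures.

ΔR = 5.07 − 2.8 = 2.27 m²·K/W
L = ΔR × k = 2.27 × 0.0408 = 0.09262 m

0.0926 m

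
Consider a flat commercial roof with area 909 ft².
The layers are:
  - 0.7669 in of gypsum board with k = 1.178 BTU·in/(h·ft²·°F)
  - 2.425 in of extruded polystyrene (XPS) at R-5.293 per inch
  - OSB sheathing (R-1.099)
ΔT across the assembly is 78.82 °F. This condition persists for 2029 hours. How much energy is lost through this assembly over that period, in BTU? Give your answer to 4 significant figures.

0.7669/1.178 = 0.65102
2.425 × 5.293 = 12.836
R_total = 0.65102 + 12.836 + 1.099 = 14.586 ft²·°F·h/BTU
Q = 909 × 78.82 / 14.586 = 4912.2 BTU/h
E = 4912.2 × 2029 = 9966900 BTU

9967000 BTU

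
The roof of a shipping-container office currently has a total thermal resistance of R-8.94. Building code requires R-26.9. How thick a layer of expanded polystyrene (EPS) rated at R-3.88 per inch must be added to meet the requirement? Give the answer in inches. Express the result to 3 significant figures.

ΔR = 26.9 − 8.94 = 17.96 ft²·°F·h/BTU
L = ΔR / (R/in) = 17.96/3.88 = 4.629 in

4.63 in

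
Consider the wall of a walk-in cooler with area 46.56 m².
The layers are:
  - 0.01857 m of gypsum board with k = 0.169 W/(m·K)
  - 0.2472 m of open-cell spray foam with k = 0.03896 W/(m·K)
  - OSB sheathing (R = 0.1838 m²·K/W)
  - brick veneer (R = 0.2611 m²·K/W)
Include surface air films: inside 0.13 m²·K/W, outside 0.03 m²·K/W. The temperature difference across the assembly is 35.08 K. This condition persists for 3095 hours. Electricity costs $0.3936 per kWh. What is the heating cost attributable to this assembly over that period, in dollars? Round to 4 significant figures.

281.8 dollars

0.01857/0.169 = 0.10988
0.2472/0.03896 = 6.345
R_total = 0.13 + 0.10988 + 6.345 + 0.1838 + 0.2611 + 0.03 = 7.0598 m²·K/W
Q = 46.56 × 35.08 / 7.0598 = 231.36 W
E = 231.36 W × 3095 h / 1000 = 716.05 kWh
Cost = 716.05 × 0.3936 = $281.84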